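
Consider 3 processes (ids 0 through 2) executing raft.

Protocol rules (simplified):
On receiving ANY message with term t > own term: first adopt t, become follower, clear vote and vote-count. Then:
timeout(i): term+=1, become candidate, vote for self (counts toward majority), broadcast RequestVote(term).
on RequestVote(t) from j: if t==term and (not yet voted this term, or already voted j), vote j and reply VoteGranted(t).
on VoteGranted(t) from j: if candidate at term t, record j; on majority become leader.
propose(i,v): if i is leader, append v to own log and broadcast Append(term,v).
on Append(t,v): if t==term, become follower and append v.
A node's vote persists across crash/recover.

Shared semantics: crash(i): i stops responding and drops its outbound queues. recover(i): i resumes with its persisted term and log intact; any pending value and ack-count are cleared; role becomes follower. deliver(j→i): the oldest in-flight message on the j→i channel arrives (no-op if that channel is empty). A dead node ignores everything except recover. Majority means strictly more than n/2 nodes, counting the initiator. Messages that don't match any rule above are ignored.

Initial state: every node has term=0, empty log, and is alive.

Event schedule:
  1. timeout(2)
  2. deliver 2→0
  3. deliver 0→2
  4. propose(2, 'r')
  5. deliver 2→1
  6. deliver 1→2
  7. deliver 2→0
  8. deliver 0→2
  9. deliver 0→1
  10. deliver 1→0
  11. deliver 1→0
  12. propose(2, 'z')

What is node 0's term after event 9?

[1] timeout(2) → N2(cand t1 [-])
[2] deliver 2→0 → N0(foll t1 [-])
[3] deliver 0→2 → N2(lead t1 [-])
[4] propose(2,'r') → N2(lead t1 [r])
[5] deliver 2→1 → N1(foll t1 [-])
[6] deliver 1→2 → ∅
[7] deliver 2→0 → N0(foll t1 [r])
[8] deliver 0→2 → ∅
[9] deliver 0→1 → ∅

1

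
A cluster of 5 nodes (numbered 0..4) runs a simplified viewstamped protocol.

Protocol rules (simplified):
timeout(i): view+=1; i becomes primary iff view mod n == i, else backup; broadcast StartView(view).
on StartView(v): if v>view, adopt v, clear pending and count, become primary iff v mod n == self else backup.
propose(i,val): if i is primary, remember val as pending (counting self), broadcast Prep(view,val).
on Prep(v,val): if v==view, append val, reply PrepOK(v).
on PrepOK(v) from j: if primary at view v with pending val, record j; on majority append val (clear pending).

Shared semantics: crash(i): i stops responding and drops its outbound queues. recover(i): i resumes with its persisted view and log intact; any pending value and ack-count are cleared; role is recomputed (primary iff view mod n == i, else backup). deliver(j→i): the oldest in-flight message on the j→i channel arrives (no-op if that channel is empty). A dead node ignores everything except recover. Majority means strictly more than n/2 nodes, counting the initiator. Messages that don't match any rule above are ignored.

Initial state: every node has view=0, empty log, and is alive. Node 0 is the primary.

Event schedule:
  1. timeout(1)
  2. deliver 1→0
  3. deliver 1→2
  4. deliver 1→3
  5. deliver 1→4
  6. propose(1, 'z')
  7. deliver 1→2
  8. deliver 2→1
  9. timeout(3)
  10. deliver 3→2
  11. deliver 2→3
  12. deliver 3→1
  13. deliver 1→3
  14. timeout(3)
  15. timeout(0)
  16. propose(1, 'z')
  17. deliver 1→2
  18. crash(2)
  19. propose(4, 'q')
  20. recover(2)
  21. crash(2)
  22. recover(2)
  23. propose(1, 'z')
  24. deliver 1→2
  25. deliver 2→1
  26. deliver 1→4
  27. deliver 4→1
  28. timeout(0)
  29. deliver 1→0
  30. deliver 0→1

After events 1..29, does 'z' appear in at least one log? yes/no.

e1 timeout(1): 1[prim,v=1,-]
e2 deliver 1→0: 0[back,v=1,-]
e3 deliver 1→2: 2[back,v=1,-]
e4 deliver 1→3: 3[back,v=1,-]
e5 deliver 1→4: 4[back,v=1,-]
e6 propose(1,'z'): ·
e7 deliver 1→2: 2[back,v=1,z]
e8 deliver 2→1: ·
e9 timeout(3): 3[back,v=2,-]
e10 deliver 3→2: 2[prim,v=2,z]
e11 deliver 2→3: ·
e12 deliver 3→1: 1[back,v=2,-]
e13 deliver 1→3: ·
e14 timeout(3): 3[prim,v=3,-]
e15 timeout(0): 0[back,v=2,-]
e16 propose(1,'z'): ·
e17 deliver 1→2: ·
e18 crash(2): 2[✗prim,v=2,z]
e19 propose(4,'q'): ·
e20 recover(2): 2[prim,v=2,z]
e21 crash(2): 2[✗prim,v=2,z]
e22 recover(2): 2[prim,v=2,z]
e23 propose(1,'z'): ·
e24 deliver 1→2: ·
e25 deliver 2→1: ·
e26 deliver 1→4: 4[back,v=1,z]
e27 deliver 4→1: ·
e28 timeout(0): 0[back,v=3,-]
e29 deliver 1→0: ·

yes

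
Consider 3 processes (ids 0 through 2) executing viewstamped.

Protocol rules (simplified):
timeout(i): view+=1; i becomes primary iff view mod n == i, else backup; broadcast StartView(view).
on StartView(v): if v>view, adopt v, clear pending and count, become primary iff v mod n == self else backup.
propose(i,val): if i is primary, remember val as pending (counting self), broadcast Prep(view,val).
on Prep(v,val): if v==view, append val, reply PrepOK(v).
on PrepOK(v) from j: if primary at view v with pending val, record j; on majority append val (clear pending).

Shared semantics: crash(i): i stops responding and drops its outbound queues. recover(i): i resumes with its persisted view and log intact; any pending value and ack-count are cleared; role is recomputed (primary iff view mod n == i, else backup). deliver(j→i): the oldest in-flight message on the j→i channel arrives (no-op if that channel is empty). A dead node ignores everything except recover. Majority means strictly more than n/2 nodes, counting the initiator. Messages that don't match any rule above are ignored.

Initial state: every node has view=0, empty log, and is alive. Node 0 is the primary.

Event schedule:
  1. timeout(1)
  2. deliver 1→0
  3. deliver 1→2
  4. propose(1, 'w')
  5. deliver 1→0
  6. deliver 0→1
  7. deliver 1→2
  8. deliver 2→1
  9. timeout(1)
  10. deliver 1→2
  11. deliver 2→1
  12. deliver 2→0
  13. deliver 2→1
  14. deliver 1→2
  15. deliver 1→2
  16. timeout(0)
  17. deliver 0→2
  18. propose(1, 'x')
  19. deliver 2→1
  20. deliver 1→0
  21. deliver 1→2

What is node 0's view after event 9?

1

after 1 — timeout(1): n1:prim/v1/[-]
after 2 — deliver 1→0: n0:back/v1/[-]
after 3 — deliver 1→2: n2:back/v1/[-]
after 4 — propose(1,'w'): ·
after 5 — deliver 1→0: n0:back/v1/[w]
after 6 — deliver 0→1: n1:prim/v1/[w]
after 7 — deliver 1→2: n2:back/v1/[w]
after 8 — deliver 2→1: ·
after 9 — timeout(1): n1:back/v2/[w]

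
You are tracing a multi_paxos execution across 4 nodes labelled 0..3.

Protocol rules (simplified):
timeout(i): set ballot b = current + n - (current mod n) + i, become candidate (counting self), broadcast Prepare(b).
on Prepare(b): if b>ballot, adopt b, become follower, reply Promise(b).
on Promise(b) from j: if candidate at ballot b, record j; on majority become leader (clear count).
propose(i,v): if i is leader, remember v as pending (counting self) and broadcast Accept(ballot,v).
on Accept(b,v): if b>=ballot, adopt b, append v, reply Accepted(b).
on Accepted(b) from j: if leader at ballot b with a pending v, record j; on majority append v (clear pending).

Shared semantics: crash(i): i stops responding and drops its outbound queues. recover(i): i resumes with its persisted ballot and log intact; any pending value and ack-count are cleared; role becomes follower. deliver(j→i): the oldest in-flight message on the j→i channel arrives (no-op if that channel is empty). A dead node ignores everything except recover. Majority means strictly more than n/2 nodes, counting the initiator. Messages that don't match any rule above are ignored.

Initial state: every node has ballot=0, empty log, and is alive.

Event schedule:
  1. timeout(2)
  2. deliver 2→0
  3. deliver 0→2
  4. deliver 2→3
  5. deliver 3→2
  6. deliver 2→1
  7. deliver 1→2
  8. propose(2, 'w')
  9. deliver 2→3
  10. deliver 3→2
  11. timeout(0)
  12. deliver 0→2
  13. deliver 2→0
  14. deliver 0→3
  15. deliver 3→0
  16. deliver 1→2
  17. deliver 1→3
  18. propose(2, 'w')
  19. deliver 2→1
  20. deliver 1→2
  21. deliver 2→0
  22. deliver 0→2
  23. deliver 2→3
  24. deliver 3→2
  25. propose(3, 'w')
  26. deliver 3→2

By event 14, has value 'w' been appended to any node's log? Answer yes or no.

yes

[1] timeout(2) → N2(cand b6 [-])
[2] deliver 2→0 → N0(foll b6 [-])
[3] deliver 0→2 → ∅
[4] deliver 2→3 → N3(foll b6 [-])
[5] deliver 3→2 → N2(lead b6 [-])
[6] deliver 2→1 → N1(foll b6 [-])
[7] deliver 1→2 → ∅
[8] propose(2,'w') → ∅
[9] deliver 2→3 → N3(foll b6 [w])
[10] deliver 3→2 → ∅
[11] timeout(0) → N0(cand b8 [-])
[12] deliver 0→2 → N2(foll b8 [-])
[13] deliver 2→0 → ∅
[14] deliver 0→3 → N3(foll b8 [w])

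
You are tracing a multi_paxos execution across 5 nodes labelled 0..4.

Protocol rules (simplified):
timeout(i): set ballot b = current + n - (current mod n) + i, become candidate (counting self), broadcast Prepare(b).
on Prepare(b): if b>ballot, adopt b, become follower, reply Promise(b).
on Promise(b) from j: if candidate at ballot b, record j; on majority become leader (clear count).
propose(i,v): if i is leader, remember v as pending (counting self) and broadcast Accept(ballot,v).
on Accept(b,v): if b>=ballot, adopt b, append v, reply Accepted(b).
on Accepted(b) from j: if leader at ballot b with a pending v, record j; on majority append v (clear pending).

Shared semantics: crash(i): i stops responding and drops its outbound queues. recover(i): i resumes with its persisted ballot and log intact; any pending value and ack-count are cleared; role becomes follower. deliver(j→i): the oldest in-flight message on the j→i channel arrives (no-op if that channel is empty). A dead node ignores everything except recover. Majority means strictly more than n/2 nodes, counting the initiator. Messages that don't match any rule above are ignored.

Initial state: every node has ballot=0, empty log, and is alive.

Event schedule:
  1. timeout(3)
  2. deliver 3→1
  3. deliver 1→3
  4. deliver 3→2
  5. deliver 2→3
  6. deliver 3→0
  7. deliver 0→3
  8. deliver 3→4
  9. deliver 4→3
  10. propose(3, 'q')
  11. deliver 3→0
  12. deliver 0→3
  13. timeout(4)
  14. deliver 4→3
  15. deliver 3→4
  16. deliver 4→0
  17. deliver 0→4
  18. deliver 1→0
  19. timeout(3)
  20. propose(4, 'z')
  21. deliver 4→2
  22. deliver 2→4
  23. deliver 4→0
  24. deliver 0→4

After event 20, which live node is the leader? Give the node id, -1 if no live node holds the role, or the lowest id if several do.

step 1 timeout(3): 3={cand,b=8,log=-}
step 2 deliver 3→1: 1={foll,b=8,log=-}
step 3 deliver 1→3: —
step 4 deliver 3→2: 2={foll,b=8,log=-}
step 5 deliver 2→3: 3={lead,b=8,log=-}
step 6 deliver 3→0: 0={foll,b=8,log=-}
step 7 deliver 0→3: —
step 8 deliver 3→4: 4={foll,b=8,log=-}
step 9 deliver 4→3: —
step 10 propose(3,'q'): —
step 11 deliver 3→0: 0={foll,b=8,log=q}
step 12 deliver 0→3: —
step 13 timeout(4): 4={cand,b=14,log=-}
step 14 deliver 4→3: 3={foll,b=14,log=-}
step 15 deliver 3→4: —
step 16 deliver 4→0: 0={foll,b=14,log=q}
step 17 deliver 0→4: —
step 18 deliver 1→0: —
step 19 timeout(3): 3={cand,b=18,log=-}
step 20 propose(4,'z'): —

-1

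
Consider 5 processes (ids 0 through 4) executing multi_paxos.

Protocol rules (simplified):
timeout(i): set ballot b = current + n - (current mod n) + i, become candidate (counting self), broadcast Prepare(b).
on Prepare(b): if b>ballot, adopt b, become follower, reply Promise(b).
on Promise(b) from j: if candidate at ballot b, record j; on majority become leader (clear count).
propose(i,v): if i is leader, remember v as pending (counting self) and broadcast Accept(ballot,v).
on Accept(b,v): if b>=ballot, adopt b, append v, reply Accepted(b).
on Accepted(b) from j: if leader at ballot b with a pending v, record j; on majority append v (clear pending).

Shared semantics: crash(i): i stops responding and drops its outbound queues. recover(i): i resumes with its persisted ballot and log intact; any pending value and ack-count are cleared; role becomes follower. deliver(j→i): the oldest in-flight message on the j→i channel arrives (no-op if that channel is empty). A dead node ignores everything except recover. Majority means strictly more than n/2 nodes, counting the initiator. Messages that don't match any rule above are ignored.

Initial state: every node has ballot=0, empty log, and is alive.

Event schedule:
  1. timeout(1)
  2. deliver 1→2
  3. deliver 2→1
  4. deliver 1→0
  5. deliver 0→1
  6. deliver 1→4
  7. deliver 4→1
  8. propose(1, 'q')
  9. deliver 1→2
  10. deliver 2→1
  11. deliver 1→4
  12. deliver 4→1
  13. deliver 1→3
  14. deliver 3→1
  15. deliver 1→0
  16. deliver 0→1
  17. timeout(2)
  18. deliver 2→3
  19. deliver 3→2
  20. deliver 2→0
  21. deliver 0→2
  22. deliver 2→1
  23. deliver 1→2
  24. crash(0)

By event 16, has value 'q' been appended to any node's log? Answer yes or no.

after 1 — timeout(1): n1:cand/b6/[-]
after 2 — deliver 1→2: n2:foll/b6/[-]
after 3 — deliver 2→1: ·
after 4 — deliver 1→0: n0:foll/b6/[-]
after 5 — deliver 0→1: n1:lead/b6/[-]
after 6 — deliver 1→4: n4:foll/b6/[-]
after 7 — deliver 4→1: ·
after 8 — propose(1,'q'): ·
after 9 — deliver 1→2: n2:foll/b6/[q]
after 10 — deliver 2→1: ·
after 11 — deliver 1→4: n4:foll/b6/[q]
after 12 — deliver 4→1: n1:lead/b6/[q]
after 13 — deliver 1→3: n3:foll/b6/[-]
after 14 — deliver 3→1: ·
after 15 — deliver 1→0: n0:foll/b6/[q]
after 16 — deliver 0→1: ·

yes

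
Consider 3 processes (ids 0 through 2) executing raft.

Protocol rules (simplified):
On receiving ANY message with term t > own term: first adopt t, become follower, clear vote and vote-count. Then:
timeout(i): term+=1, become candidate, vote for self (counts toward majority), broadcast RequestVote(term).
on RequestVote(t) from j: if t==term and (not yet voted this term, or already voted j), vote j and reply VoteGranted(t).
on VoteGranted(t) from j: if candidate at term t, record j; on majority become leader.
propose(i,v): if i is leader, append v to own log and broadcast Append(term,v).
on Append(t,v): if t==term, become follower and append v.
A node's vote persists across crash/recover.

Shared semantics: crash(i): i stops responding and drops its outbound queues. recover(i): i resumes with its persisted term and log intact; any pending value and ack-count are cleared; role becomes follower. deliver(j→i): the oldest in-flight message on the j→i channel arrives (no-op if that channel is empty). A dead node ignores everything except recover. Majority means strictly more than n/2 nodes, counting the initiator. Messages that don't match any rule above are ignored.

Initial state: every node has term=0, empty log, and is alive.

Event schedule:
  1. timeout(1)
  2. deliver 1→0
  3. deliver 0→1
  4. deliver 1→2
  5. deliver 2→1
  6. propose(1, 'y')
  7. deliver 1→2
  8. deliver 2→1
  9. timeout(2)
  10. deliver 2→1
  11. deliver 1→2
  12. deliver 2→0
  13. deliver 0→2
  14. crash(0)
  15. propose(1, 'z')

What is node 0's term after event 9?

1

[1] timeout(1) → N1(cand t1 [-])
[2] deliver 1→0 → N0(foll t1 [-])
[3] deliver 0→1 → N1(lead t1 [-])
[4] deliver 1→2 → N2(foll t1 [-])
[5] deliver 2→1 → ∅
[6] propose(1,'y') → N1(lead t1 [y])
[7] deliver 1→2 → N2(foll t1 [y])
[8] deliver 2→1 → ∅
[9] timeout(2) → N2(cand t2 [y])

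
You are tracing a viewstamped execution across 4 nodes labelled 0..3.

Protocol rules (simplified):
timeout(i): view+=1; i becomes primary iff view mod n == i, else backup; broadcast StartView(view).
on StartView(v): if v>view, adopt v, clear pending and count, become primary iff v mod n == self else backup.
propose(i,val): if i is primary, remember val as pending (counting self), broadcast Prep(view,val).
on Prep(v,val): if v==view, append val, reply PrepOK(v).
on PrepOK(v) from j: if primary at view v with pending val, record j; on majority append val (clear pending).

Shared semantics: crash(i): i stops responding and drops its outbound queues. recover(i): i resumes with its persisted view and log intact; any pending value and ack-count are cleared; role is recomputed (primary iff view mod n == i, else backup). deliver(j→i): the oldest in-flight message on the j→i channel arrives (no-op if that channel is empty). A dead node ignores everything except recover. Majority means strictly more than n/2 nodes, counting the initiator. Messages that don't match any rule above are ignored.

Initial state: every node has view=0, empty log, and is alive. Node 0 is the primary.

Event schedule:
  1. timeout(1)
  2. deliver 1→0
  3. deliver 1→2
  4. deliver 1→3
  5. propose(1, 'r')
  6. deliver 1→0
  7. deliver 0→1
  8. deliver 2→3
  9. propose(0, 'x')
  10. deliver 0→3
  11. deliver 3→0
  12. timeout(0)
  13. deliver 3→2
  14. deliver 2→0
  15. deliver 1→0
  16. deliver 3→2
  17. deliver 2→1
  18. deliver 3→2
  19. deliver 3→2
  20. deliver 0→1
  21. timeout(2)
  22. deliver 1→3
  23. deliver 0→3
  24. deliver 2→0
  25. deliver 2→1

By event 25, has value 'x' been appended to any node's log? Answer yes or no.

no

[1] timeout(1) → N1(prim v1 [-])
[2] deliver 1→0 → N0(back v1 [-])
[3] deliver 1→2 → N2(back v1 [-])
[4] deliver 1→3 → N3(back v1 [-])
[5] propose(1,'r') → ∅
[6] deliver 1→0 → N0(back v1 [r])
[7] deliver 0→1 → ∅
[8] deliver 2→3 → ∅
[9] propose(0,'x') → ∅
[10] deliver 0→3 → ∅
[11] deliver 3→0 → ∅
[12] timeout(0) → N0(back v2 [r])
[13] deliver 3→2 → ∅
[14] deliver 2→0 → ∅
[15] deliver 1→0 → ∅
[16] deliver 3→2 → ∅
[17] deliver 2→1 → ∅
[18] deliver 3→2 → ∅
[19] deliver 3→2 → ∅
[20] deliver 0→1 → N1(back v2 [-])
[21] timeout(2) → N2(prim v2 [-])
[22] deliver 1→3 → N3(back v1 [r])
[23] deliver 0→3 → N3(back v2 [r])
[24] deliver 2→0 → ∅
[25] deliver 2→1 → ∅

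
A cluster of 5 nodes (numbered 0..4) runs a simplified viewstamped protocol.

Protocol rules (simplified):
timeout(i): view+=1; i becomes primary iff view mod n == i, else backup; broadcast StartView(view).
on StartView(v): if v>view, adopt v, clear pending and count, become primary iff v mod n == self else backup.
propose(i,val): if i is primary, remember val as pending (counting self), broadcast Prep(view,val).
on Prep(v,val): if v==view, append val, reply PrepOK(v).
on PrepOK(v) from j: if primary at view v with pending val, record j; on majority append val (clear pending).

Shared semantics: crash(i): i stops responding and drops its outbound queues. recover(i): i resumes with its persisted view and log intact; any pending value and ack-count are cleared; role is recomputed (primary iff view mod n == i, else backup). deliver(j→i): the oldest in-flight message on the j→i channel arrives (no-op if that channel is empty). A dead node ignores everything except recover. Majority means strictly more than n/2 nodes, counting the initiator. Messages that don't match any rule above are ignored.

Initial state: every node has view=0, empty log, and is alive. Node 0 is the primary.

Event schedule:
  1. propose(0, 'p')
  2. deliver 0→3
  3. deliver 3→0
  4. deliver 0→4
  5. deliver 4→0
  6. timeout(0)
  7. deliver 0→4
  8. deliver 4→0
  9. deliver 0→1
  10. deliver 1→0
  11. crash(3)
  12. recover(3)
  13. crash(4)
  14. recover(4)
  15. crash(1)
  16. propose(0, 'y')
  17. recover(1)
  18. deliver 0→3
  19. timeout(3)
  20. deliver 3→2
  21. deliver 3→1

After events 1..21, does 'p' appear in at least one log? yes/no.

[1] propose(0,'p') → ∅
[2] deliver 0→3 → N3(back v0 [p])
[3] deliver 3→0 → ∅
[4] deliver 0→4 → N4(back v0 [p])
[5] deliver 4→0 → N0(prim v0 [p])
[6] timeout(0) → N0(back v1 [p])
[7] deliver 0→4 → N4(back v1 [p])
[8] deliver 4→0 → ∅
[9] deliver 0→1 → N1(back v0 [p])
[10] deliver 1→0 → ∅
[11] crash(3) → N3(✗back v0 [p])
[12] recover(3) → N3(back v0 [p])
[13] crash(4) → N4(✗back v1 [p])
[14] recover(4) → N4(back v1 [p])
[15] crash(1) → N1(✗back v0 [p])
[16] propose(0,'y') → ∅
[17] recover(1) → N1(back v0 [p])
[18] deliver 0→3 → N3(back v1 [p])
[19] timeout(3) → N3(back v2 [p])
[20] deliver 3→2 → N2(prim v2 [-])
[21] deliver 3→1 → N1(back v2 [p])

yes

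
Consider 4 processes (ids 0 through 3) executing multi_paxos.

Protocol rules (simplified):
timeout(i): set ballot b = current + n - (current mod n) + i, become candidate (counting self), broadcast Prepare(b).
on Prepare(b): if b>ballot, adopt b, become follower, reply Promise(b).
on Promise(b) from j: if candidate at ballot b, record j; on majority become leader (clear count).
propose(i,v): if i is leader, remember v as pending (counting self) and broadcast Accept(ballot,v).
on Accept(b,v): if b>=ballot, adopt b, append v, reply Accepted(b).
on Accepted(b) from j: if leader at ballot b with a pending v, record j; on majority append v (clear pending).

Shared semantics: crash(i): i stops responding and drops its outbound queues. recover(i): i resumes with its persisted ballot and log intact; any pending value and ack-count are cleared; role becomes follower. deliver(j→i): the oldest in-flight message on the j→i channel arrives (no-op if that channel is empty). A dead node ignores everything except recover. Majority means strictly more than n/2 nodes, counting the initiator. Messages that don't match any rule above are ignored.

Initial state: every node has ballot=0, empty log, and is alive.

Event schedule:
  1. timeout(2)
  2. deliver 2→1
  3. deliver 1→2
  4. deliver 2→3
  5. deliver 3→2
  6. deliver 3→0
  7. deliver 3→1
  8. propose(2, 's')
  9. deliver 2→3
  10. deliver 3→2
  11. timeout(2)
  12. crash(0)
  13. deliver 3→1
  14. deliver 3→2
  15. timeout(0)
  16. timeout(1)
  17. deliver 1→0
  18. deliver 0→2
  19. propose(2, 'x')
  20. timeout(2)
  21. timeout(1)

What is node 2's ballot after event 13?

step 1 timeout(2): 2={cand,b=6,log=-}
step 2 deliver 2→1: 1={foll,b=6,log=-}
step 3 deliver 1→2: —
step 4 deliver 2→3: 3={foll,b=6,log=-}
step 5 deliver 3→2: 2={lead,b=6,log=-}
step 6 deliver 3→0: —
step 7 deliver 3→1: —
step 8 propose(2,'s'): —
step 9 deliver 2→3: 3={foll,b=6,log=s}
step 10 deliver 3→2: —
step 11 timeout(2): 2={cand,b=10,log=-}
step 12 crash(0): 0={✗foll,b=0,log=-}
step 13 deliver 3→1: —

10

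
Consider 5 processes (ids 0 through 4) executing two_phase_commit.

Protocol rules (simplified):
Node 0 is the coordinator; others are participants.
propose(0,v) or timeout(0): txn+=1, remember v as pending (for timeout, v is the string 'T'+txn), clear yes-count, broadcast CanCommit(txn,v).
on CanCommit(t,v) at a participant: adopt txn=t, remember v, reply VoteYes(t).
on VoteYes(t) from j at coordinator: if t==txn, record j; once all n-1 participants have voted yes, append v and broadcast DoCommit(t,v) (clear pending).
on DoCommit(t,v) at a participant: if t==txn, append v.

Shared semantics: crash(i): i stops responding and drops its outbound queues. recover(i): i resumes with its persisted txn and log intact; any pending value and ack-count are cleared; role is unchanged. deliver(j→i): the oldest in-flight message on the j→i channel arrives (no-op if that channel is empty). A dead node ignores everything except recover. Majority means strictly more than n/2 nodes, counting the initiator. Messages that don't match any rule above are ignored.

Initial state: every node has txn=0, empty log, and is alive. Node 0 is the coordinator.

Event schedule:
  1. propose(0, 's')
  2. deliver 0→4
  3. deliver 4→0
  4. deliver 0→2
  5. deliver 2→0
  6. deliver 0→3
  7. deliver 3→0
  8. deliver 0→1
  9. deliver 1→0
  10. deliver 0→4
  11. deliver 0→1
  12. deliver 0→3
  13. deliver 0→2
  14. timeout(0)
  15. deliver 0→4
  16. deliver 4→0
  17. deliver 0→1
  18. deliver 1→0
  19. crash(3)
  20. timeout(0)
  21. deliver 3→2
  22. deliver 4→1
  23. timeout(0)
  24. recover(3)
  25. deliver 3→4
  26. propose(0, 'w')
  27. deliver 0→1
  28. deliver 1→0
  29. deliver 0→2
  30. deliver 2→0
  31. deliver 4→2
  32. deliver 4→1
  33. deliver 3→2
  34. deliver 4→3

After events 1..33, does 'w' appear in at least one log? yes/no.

no

[1] propose(0,'s') → N0(coor t1 [-])
[2] deliver 0→4 → N4(part t1 [-])
[3] deliver 4→0 → ∅
[4] deliver 0→2 → N2(part t1 [-])
[5] deliver 2→0 → ∅
[6] deliver 0→3 → N3(part t1 [-])
[7] deliver 3→0 → ∅
[8] deliver 0→1 → N1(part t1 [-])
[9] deliver 1→0 → N0(coor t1 [s])
[10] deliver 0→4 → N4(part t1 [s])
[11] deliver 0→1 → N1(part t1 [s])
[12] deliver 0→3 → N3(part t1 [s])
[13] deliver 0→2 → N2(part t1 [s])
[14] timeout(0) → N0(coor t2 [s])
[15] deliver 0→4 → N4(part t2 [s])
[16] deliver 4→0 → ∅
[17] deliver 0→1 → N1(part t2 [s])
[18] deliver 1→0 → ∅
[19] crash(3) → N3(✗part t1 [s])
[20] timeout(0) → N0(coor t3 [s])
[21] deliver 3→2 → ∅
[22] deliver 4→1 → ∅
[23] timeout(0) → N0(coor t4 [s])
[24] recover(3) → N3(part t1 [s])
[25] deliver 3→4 → ∅
[26] propose(0,'w') → N0(coor t5 [s])
[27] deliver 0→1 → N1(part t3 [s])
[28] deliver 1→0 → ∅
[29] deliver 0→2 → N2(part t2 [s])
[30] deliver 2→0 → ∅
[31] deliver 4→2 → ∅
[32] deliver 4→1 → ∅
[33] deliver 3→2 → ∅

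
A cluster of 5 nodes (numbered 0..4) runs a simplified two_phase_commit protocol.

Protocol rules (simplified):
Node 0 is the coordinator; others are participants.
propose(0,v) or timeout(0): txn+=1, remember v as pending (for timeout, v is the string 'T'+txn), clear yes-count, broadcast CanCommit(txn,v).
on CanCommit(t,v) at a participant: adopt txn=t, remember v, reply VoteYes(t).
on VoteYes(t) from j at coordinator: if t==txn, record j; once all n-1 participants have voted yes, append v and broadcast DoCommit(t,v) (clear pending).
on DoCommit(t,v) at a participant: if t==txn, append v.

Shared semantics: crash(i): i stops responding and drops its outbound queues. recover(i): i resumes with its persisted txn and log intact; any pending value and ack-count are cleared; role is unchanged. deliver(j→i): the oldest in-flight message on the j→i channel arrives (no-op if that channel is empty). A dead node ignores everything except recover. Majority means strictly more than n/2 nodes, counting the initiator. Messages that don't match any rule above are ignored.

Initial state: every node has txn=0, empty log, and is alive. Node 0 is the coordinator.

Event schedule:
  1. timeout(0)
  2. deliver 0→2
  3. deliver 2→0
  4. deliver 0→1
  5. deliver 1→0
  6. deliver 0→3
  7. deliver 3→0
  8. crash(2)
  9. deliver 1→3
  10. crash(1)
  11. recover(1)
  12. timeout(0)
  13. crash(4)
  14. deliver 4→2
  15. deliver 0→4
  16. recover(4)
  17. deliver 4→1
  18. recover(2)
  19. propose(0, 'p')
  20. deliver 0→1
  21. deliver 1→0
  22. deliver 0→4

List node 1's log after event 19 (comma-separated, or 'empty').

1. timeout(0):  <0:coor t1 ->
2. deliver 0→2:  <2:part t1 ->
3. deliver 2→0:  nop
4. deliver 0→1:  <1:part t1 ->
5. deliver 1→0:  nop
6. deliver 0→3:  <3:part t1 ->
7. deliver 3→0:  nop
8. crash(2):  <2:✗part t1 ->
9. deliver 1→3:  nop
10. crash(1):  <1:✗part t1 ->
11. recover(1):  <1:part t1 ->
12. timeout(0):  <0:coor t2 ->
13. crash(4):  <4:✗part t0 ->
14. deliver 4→2:  nop
15. deliver 0→4:  nop
16. recover(4):  <4:part t0 ->
17. deliver 4→1:  nop
18. recover(2):  <2:part t1 ->
19. propose(0,'p'):  <0:coor t3 ->

empty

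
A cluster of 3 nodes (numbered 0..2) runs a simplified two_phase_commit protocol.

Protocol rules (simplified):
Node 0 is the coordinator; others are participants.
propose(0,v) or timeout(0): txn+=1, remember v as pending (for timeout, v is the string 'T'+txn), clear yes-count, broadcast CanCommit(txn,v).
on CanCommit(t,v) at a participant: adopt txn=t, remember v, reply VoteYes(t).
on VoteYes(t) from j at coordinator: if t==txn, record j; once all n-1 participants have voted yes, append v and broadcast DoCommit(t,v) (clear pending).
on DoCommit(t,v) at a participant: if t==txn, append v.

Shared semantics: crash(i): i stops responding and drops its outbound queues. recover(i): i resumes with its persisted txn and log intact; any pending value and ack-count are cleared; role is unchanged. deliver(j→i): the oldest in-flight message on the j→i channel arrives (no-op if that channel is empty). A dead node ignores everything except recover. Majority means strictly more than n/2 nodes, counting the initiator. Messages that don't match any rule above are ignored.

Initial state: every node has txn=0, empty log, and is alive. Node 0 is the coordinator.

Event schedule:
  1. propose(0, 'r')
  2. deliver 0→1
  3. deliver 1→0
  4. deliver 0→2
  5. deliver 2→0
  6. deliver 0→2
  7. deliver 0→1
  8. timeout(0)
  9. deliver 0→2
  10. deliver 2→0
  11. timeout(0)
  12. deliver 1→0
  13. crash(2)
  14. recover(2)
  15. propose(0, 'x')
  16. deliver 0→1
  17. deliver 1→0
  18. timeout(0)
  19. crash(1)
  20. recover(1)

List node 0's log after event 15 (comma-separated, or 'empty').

e1 propose(0,'r'): 0[coor,t=1,-]
e2 deliver 0→1: 1[part,t=1,-]
e3 deliver 1→0: ·
e4 deliver 0→2: 2[part,t=1,-]
e5 deliver 2→0: 0[coor,t=1,r]
e6 deliver 0→2: 2[part,t=1,r]
e7 deliver 0→1: 1[part,t=1,r]
e8 timeout(0): 0[coor,t=2,r]
e9 deliver 0→2: 2[part,t=2,r]
e10 deliver 2→0: ·
e11 timeout(0): 0[coor,t=3,r]
e12 deliver 1→0: ·
e13 crash(2): 2[✗part,t=2,r]
e14 recover(2): 2[part,t=2,r]
e15 propose(0,'x'): 0[coor,t=4,r]

r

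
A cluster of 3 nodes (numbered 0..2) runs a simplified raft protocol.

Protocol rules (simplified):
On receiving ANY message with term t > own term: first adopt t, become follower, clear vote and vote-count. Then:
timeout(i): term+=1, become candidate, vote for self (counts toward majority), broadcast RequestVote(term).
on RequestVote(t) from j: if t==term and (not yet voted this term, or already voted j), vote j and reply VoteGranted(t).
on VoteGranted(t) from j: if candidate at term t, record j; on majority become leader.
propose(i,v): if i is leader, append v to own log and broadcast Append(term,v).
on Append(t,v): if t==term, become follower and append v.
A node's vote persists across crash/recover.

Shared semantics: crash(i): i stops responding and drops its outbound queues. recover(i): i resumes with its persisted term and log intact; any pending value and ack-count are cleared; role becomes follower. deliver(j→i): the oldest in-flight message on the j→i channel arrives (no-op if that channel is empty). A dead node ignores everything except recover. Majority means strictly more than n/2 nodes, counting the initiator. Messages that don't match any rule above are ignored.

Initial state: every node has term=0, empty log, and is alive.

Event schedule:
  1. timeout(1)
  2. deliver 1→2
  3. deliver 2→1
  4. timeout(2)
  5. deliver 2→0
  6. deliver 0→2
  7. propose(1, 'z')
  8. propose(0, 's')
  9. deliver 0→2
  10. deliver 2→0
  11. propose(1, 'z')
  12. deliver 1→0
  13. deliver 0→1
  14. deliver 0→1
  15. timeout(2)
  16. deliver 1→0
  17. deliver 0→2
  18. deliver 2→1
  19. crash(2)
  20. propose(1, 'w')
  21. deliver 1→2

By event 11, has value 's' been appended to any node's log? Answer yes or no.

1. timeout(1):  <1:cand t1 ->
2. deliver 1→2:  <2:foll t1 ->
3. deliver 2→1:  <1:lead t1 ->
4. timeout(2):  <2:cand t2 ->
5. deliver 2→0:  <0:foll t2 ->
6. deliver 0→2:  <2:lead t2 ->
7. propose(1,'z'):  <1:lead t1 z>
8. propose(0,'s'):  nop
9. deliver 0→2:  nop
10. deliver 2→0:  nop
11. propose(1,'z'):  <1:lead t1 z,z>

no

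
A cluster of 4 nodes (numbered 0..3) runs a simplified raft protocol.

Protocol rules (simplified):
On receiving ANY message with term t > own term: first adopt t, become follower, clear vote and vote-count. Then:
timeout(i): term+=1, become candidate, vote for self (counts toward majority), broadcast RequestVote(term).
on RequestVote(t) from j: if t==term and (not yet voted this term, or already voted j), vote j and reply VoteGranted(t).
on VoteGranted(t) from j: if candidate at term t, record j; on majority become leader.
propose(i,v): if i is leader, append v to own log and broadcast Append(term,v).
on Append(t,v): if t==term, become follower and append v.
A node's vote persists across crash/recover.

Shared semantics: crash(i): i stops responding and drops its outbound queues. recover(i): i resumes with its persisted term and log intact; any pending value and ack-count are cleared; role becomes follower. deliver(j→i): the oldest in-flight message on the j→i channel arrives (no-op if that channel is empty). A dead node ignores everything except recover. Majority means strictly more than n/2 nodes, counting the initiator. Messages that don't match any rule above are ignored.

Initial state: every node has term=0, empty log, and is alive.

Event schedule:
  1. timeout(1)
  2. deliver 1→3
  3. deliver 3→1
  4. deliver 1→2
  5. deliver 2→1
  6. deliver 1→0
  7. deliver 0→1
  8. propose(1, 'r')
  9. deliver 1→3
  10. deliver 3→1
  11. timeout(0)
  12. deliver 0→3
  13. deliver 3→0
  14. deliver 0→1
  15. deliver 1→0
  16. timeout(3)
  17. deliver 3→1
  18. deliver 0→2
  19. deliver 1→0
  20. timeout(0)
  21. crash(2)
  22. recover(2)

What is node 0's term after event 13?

after 1 — timeout(1): n1:cand/t1/[-]
after 2 — deliver 1→3: n3:foll/t1/[-]
after 3 — deliver 3→1: ·
after 4 — deliver 1→2: n2:foll/t1/[-]
after 5 — deliver 2→1: n1:lead/t1/[-]
after 6 — deliver 1→0: n0:foll/t1/[-]
after 7 — deliver 0→1: ·
after 8 — propose(1,'r'): n1:lead/t1/[r]
after 9 — deliver 1→3: n3:foll/t1/[r]
after 10 — deliver 3→1: ·
after 11 — timeout(0): n0:cand/t2/[-]
after 12 — deliver 0→3: n3:foll/t2/[r]
after 13 — deliver 3→0: ·

2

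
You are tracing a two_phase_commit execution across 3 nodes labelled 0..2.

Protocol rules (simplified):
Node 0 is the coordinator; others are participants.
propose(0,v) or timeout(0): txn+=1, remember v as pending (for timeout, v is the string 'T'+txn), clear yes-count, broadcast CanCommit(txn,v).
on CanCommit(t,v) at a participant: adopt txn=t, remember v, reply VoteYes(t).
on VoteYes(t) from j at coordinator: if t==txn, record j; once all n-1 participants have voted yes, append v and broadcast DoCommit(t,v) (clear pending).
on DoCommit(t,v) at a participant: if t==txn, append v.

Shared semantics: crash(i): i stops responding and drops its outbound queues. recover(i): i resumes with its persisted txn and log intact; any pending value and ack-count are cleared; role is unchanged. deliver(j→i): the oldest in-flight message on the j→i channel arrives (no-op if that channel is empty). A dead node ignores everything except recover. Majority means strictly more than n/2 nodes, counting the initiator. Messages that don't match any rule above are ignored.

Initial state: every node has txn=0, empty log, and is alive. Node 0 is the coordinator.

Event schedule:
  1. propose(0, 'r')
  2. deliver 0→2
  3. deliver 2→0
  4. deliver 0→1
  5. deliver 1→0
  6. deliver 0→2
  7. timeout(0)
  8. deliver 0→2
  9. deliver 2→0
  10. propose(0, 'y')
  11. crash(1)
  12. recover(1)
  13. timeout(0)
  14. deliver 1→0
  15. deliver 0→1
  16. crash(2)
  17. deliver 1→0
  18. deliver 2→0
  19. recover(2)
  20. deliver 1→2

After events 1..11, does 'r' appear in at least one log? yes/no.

e1 propose(0,'r'): 0[coor,t=1,-]
e2 deliver 0→2: 2[part,t=1,-]
e3 deliver 2→0: ·
e4 deliver 0→1: 1[part,t=1,-]
e5 deliver 1→0: 0[coor,t=1,r]
e6 deliver 0→2: 2[part,t=1,r]
e7 timeout(0): 0[coor,t=2,r]
e8 deliver 0→2: 2[part,t=2,r]
e9 deliver 2→0: ·
e10 propose(0,'y'): 0[coor,t=3,r]
e11 crash(1): 1[✗part,t=1,-]

yes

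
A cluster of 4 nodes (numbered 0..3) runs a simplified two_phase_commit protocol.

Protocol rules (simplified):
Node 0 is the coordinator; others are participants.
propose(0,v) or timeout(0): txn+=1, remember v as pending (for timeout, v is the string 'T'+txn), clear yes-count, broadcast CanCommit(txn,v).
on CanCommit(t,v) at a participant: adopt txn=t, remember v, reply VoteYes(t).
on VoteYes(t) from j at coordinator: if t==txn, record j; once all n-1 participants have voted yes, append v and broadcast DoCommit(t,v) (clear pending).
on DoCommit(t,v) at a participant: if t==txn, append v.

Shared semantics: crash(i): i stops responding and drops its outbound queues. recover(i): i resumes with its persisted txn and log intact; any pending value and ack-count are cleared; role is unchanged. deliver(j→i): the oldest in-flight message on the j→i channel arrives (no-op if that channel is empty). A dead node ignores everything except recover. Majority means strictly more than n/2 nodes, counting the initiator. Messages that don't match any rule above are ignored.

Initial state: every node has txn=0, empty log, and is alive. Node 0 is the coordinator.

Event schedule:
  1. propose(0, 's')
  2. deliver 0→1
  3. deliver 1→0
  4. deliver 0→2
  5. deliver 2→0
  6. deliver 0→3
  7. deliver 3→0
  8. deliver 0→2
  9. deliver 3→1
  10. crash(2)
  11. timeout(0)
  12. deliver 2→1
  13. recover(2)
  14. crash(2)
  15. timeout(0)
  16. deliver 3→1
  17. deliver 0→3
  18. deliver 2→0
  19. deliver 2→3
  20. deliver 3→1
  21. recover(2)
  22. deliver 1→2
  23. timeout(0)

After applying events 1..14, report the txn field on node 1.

1

step 1 propose(0,'s'): 0={coor,t=1,log=-}
step 2 deliver 0→1: 1={part,t=1,log=-}
step 3 deliver 1→0: —
step 4 deliver 0→2: 2={part,t=1,log=-}
step 5 deliver 2→0: —
step 6 deliver 0→3: 3={part,t=1,log=-}
step 7 deliver 3→0: 0={coor,t=1,log=s}
step 8 deliver 0→2: 2={part,t=1,log=s}
step 9 deliver 3→1: —
step 10 crash(2): 2={✗part,t=1,log=s}
step 11 timeout(0): 0={coor,t=2,log=s}
step 12 deliver 2→1: —
step 13 recover(2): 2={part,t=1,log=s}
step 14 crash(2): 2={✗part,t=1,log=s}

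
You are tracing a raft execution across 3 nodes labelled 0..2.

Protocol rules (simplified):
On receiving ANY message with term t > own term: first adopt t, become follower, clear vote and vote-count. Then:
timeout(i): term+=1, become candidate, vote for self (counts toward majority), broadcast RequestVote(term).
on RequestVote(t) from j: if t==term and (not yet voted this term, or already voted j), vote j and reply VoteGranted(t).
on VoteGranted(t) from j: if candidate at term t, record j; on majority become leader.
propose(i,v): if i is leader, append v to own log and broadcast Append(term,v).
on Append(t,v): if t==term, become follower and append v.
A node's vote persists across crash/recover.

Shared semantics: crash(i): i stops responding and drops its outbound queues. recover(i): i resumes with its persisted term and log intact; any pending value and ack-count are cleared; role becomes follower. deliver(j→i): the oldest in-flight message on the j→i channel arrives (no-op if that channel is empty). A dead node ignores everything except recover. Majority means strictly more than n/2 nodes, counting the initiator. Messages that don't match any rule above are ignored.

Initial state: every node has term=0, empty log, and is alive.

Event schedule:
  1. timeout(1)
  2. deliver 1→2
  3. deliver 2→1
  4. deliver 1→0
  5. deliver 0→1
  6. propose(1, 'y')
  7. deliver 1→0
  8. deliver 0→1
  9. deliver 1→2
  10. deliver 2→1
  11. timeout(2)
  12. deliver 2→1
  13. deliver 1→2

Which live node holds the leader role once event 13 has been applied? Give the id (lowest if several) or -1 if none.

2

e1 timeout(1): 1[cand,t=1,-]
e2 deliver 1→2: 2[foll,t=1,-]
e3 deliver 2→1: 1[lead,t=1,-]
e4 deliver 1→0: 0[foll,t=1,-]
e5 deliver 0→1: ·
e6 propose(1,'y'): 1[lead,t=1,y]
e7 deliver 1→0: 0[foll,t=1,y]
e8 deliver 0→1: ·
e9 deliver 1→2: 2[foll,t=1,y]
e10 deliver 2→1: ·
e11 timeout(2): 2[cand,t=2,y]
e12 deliver 2→1: 1[foll,t=2,y]
e13 deliver 1→2: 2[lead,t=2,y]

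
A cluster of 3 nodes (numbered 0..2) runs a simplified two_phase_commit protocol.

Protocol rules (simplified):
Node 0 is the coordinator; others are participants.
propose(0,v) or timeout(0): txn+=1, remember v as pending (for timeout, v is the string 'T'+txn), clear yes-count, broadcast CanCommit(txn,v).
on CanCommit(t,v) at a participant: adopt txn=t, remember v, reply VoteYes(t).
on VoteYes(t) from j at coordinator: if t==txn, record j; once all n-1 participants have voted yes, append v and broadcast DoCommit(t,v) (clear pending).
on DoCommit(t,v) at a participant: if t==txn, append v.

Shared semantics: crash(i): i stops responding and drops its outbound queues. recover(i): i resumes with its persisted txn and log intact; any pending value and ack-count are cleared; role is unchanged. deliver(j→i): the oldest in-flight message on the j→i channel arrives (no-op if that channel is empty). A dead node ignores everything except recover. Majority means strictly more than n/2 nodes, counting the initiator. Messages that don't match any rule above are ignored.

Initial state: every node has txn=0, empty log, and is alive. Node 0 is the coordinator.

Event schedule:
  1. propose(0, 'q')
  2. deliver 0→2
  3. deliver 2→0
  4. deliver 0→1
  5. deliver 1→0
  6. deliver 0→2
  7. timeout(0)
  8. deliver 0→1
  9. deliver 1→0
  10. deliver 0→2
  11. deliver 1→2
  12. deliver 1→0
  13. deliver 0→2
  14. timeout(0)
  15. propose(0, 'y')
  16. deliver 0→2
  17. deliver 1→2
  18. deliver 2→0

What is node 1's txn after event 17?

1

step 1 propose(0,'q'): 0={coor,t=1,log=-}
step 2 deliver 0→2: 2={part,t=1,log=-}
step 3 deliver 2→0: —
step 4 deliver 0→1: 1={part,t=1,log=-}
step 5 deliver 1→0: 0={coor,t=1,log=q}
step 6 deliver 0→2: 2={part,t=1,log=q}
step 7 timeout(0): 0={coor,t=2,log=q}
step 8 deliver 0→1: 1={part,t=1,log=q}
step 9 deliver 1→0: —
step 10 deliver 0→2: 2={part,t=2,log=q}
step 11 deliver 1→2: —
step 12 deliver 1→0: —
step 13 deliver 0→2: —
step 14 timeout(0): 0={coor,t=3,log=q}
step 15 propose(0,'y'): 0={coor,t=4,log=q}
step 16 deliver 0→2: 2={part,t=3,log=q}
step 17 deliver 1→2: —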